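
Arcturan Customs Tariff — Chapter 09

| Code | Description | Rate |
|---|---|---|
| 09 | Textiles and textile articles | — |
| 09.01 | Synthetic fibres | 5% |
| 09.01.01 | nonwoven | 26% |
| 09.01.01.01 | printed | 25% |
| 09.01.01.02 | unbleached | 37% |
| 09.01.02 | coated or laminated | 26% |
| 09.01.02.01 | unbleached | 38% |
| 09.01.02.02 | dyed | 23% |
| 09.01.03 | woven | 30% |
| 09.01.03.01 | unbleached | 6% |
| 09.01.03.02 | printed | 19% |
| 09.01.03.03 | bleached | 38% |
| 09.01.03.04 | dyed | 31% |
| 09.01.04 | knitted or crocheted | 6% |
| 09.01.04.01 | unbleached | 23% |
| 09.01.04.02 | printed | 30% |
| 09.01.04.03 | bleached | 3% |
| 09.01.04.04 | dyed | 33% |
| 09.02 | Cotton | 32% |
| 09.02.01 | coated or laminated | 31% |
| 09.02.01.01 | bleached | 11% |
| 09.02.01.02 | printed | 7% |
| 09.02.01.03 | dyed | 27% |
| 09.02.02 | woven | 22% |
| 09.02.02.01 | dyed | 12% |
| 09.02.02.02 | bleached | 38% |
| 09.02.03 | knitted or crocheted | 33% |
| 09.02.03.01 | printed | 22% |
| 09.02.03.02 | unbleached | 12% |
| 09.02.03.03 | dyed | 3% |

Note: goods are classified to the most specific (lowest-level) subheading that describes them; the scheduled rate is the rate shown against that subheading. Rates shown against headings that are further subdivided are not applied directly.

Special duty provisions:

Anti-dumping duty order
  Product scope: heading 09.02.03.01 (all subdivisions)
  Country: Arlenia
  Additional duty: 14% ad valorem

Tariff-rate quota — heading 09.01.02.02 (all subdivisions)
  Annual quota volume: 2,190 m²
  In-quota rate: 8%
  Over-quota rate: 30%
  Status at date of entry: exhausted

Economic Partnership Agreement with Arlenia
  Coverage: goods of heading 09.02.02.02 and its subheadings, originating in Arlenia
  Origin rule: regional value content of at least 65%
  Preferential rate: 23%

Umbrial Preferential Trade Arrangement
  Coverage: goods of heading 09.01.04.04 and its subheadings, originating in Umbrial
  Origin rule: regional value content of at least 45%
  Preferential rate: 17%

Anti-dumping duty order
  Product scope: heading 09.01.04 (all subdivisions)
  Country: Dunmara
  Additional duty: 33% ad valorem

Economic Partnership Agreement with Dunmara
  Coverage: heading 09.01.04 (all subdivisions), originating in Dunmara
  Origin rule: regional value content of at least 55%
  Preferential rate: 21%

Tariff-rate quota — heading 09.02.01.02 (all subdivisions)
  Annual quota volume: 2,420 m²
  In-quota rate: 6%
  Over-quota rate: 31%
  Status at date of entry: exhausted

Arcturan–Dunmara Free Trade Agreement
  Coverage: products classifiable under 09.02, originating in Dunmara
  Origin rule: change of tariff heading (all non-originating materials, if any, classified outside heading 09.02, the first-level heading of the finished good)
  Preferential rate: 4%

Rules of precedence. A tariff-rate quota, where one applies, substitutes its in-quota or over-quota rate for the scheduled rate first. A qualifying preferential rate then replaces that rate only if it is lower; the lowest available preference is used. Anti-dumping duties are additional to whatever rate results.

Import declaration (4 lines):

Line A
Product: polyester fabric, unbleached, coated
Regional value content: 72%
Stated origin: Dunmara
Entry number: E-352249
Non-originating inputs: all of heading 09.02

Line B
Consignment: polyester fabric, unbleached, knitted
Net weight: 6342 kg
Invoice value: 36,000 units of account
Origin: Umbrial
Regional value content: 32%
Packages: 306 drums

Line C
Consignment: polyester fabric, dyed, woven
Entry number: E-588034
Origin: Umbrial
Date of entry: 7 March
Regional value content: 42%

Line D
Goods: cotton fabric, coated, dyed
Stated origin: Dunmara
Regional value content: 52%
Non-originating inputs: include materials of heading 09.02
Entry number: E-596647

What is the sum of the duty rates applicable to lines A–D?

119%

Line A: polyester → 09.01; coated → 09.01.02; unbleached → 09.01.02.01. Scheduled 38%. Dunmara agreement on 09.01.04: 09.01.02.01 not covered; Dunmara agreement on 09.02: 09.01.02.01 not covered. → 38%.
Line B: polyester → 09.01; knitted → 09.01.04; unbleached → 09.01.04.01. Scheduled 23%. Umbrial agreement on 09.01.04.04: 09.01.04.01 not covered. → 23%.
Line C: polyester → 09.01; woven → 09.01.03; dyed → 09.01.03.04. Scheduled 31%. Umbrial agreement on 09.01.04.04: 09.01.03.04 not covered. → 31%.
Line D: cotton → 09.02; coated → 09.02.01; dyed → 09.02.01.03. Scheduled 27%. Dunmara agreement on 09.01.04: 09.02.01.03 not covered; Dunmara agreement on 09.02: CTH not met. → 27%.
Sum: 38% + 23% + 31% + 27% = 119%.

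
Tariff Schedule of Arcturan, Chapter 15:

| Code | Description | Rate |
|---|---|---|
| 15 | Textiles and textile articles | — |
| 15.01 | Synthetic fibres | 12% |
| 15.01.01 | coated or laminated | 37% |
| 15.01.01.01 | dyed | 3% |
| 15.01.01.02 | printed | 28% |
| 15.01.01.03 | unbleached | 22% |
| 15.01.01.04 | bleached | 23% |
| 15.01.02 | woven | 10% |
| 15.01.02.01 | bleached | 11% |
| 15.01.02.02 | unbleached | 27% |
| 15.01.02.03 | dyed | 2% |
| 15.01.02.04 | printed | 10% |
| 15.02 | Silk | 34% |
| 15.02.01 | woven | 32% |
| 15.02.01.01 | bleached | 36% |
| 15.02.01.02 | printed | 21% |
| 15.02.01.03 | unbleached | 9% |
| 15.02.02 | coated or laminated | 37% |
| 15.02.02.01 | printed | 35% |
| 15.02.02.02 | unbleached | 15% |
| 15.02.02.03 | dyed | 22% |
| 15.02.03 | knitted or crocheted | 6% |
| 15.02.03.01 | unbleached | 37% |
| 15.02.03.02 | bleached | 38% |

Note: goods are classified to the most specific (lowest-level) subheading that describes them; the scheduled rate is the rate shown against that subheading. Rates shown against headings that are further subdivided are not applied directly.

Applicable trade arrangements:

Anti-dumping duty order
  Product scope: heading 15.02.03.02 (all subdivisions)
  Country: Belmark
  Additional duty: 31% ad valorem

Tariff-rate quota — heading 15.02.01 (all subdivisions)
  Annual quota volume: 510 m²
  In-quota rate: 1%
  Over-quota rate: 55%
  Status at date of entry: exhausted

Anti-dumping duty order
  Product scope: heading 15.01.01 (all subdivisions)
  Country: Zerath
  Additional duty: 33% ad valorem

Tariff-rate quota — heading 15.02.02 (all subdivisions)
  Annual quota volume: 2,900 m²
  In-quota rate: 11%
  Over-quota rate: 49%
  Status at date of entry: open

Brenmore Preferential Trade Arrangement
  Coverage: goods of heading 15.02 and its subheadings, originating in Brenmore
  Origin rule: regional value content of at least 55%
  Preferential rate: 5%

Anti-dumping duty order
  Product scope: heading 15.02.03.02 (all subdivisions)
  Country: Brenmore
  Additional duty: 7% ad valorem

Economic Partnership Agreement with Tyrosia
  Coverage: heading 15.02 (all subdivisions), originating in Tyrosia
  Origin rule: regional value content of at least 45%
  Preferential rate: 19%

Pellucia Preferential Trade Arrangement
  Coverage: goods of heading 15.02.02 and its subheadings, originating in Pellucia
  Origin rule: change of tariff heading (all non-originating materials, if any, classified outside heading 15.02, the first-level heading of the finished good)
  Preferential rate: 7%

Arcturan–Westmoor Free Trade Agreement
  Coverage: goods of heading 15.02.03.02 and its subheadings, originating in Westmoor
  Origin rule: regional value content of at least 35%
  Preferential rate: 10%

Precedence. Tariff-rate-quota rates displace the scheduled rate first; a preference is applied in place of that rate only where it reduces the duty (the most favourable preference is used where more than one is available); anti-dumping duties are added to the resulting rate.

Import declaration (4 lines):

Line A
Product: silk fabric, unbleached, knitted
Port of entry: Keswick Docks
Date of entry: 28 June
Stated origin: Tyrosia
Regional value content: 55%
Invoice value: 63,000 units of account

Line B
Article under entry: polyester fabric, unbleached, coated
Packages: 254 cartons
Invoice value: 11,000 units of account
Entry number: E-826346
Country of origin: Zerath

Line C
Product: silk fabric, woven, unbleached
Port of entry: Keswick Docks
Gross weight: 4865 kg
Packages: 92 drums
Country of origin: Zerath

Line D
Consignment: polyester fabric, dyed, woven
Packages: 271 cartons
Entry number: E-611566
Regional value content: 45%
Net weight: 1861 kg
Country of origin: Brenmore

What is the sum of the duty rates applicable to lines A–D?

Line A: silk → 15.02; knitted → 15.02.03; unbleached → 15.02.03.01. Scheduled 37%. Tyrosia agreement on 15.02: RVC ≥ 45% → 19% available; preferential 19%. → 19%.
Line B: polyester → 15.01; coated → 15.01.01; unbleached → 15.01.01.03. Scheduled 22%. anti-dumping (Zerath, 15.01.01): +33%; total 22% + 33% = 55%. → 55%.
Line C: silk → 15.02; woven → 15.02.01; unbleached → 15.02.01.03. Scheduled 9%. quota on 15.02.01 exhausted → over-quota 55%. → 55%.
Line D: polyester → 15.01; woven → 15.01.02; dyed → 15.01.02.03. Scheduled 2%. Brenmore agreement on 15.02: 15.01.02.03 not covered. → 2%.
Sum: 19% + 55% + 55% + 2% = 131%.

131%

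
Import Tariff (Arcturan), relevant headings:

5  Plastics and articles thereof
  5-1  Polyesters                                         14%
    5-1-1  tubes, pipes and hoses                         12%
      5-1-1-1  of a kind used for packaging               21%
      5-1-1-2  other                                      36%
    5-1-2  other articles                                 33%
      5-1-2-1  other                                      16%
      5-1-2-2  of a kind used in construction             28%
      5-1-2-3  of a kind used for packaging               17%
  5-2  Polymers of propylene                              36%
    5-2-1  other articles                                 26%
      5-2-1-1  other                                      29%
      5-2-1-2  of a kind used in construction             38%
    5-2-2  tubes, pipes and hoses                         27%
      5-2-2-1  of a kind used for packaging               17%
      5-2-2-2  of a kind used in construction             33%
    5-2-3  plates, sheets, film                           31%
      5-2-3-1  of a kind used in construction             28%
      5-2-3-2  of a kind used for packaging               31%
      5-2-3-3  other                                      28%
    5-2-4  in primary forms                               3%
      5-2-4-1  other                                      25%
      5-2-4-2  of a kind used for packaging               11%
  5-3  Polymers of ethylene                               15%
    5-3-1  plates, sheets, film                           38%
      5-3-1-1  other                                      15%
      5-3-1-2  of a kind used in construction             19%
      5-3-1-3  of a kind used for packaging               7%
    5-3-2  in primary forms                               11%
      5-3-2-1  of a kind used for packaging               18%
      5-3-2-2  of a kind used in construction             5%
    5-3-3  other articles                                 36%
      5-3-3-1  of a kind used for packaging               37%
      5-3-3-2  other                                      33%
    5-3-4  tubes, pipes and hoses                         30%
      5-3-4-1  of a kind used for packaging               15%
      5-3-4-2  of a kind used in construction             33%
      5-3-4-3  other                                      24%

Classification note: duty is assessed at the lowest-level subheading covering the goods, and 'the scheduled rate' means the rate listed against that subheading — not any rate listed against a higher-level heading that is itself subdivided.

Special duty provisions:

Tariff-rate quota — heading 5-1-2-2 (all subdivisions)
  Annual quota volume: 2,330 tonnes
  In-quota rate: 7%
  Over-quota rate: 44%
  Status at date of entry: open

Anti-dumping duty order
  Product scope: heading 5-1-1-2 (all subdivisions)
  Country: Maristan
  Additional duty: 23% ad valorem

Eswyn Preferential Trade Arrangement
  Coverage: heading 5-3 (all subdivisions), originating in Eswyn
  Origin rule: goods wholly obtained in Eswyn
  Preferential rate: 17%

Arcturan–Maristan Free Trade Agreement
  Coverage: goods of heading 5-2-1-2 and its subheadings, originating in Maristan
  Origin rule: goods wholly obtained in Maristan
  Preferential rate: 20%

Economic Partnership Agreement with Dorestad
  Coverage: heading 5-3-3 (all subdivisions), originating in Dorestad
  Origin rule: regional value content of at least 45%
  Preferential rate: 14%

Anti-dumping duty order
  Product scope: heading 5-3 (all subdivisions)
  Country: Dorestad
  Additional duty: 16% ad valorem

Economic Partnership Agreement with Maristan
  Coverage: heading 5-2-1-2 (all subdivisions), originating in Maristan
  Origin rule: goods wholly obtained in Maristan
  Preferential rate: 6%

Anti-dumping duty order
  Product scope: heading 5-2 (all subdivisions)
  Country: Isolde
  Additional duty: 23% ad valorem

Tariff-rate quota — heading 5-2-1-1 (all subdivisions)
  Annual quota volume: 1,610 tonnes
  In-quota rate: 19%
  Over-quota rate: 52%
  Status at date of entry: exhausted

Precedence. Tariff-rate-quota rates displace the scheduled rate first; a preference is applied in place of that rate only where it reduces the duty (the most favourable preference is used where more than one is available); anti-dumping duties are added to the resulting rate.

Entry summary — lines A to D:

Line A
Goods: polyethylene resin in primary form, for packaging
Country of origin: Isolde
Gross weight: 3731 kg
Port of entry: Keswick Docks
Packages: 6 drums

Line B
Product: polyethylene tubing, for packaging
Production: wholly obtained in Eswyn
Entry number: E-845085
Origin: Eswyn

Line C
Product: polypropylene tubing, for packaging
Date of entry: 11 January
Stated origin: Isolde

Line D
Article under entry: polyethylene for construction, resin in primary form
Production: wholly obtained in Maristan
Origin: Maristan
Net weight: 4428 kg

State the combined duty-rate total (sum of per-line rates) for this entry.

78%

Line A: polyethylene → 5-3; resin in primary form → 5-3-2; for packaging → 5-3-2-1. Scheduled 18%. No special measure applies. → 18%.
Line B: polyethylene → 5-3; tubing → 5-3-4; for packaging → 5-3-4-1. Scheduled 15%. Eswyn agreement on 5-3: wholly obtained → 17% available; preference 17% not lower than 15% → no reduction. → 15%.
Line C: polypropylene → 5-2; tubing → 5-2-2; for packaging → 5-2-2-1. Scheduled 17%. anti-dumping (Isolde, 5-2): +23%; total 17% + 23% = 40%. → 40%.
Line D: polyethylene → 5-3; resin in primary form → 5-3-2; for construction → 5-3-2-2. Scheduled 5%. Maristan agreement on 5-2-1-2: 5-3-2-2 not covered; Maristan agreement on 5-2-1-2: 5-3-2-2 not covered. → 5%.
Sum: 18% + 15% + 40% + 5% = 78%.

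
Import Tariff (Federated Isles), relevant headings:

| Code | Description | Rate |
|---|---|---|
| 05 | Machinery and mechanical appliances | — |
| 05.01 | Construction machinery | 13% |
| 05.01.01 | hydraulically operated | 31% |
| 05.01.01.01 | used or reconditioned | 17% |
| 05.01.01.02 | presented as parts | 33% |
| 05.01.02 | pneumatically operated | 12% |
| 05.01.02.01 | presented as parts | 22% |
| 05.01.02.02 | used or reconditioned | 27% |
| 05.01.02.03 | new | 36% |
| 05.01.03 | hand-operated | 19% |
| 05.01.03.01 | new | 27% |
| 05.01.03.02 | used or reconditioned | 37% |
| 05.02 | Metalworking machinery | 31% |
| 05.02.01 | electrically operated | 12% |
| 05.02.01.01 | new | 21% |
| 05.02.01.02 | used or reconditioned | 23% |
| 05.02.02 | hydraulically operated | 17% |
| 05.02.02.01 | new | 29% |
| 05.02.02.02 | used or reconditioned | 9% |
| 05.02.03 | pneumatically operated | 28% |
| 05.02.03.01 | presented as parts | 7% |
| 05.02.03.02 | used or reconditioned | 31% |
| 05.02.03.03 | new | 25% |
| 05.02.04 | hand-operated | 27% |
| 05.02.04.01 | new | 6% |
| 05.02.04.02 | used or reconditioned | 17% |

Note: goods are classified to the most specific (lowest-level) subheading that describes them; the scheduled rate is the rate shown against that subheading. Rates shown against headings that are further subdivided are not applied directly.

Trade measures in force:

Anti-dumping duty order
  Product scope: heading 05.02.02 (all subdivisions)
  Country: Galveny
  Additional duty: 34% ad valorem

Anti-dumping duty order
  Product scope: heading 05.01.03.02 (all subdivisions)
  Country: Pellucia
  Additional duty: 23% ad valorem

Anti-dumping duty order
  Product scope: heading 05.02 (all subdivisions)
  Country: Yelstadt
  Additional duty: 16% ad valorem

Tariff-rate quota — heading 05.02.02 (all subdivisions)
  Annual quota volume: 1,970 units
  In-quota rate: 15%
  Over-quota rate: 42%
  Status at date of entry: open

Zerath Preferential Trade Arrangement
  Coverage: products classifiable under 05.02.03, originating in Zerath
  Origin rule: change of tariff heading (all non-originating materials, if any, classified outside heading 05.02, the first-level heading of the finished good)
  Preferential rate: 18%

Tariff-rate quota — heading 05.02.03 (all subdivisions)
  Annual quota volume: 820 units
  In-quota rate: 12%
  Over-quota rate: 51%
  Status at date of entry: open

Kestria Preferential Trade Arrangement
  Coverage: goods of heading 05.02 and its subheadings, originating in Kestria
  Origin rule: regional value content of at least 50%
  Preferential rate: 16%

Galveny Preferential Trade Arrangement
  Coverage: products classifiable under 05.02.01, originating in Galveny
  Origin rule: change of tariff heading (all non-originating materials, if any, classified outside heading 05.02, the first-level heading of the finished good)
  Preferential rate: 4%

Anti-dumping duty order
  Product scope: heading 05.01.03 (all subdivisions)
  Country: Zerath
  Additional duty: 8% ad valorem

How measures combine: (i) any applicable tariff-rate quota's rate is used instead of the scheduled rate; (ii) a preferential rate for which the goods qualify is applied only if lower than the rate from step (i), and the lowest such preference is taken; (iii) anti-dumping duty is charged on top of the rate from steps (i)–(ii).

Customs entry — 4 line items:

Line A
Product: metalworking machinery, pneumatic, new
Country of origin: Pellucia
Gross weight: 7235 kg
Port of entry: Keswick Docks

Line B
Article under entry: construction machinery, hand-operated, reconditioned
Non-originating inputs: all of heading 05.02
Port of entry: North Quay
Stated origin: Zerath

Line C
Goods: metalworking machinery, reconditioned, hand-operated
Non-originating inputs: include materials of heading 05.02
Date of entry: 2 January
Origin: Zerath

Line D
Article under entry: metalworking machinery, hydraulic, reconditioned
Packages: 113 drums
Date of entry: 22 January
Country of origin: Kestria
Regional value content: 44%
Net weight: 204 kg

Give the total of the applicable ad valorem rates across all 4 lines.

Line A: metalworking → 05.02; pneumatic → 05.02.03; new → 05.02.03.03. Scheduled 25%. quota on 05.02.03 open → in-quota 12%. → 12%.
Line B: construction → 05.01; hand-operated → 05.01.03; reconditioned → 05.01.03.02. Scheduled 37%. Zerath agreement on 05.02.03: 05.01.03.02 not covered; anti-dumping (Zerath, 05.01.03): +8%; total 37% + 8% = 45%. → 45%.
Line C: metalworking → 05.02; hand-operated → 05.02.04; reconditioned → 05.02.04.02. Scheduled 17%. Zerath agreement on 05.02.03: 05.02.04.02 not covered. → 17%.
Line D: metalworking → 05.02; hydraulic → 05.02.02; reconditioned → 05.02.02.02. Scheduled 9%. quota on 05.02.02 open → in-quota 15%; Kestria agreement on 05.02: RVC < 50%. → 15%.
Sum: 12% + 45% + 17% + 15% = 89%.

89%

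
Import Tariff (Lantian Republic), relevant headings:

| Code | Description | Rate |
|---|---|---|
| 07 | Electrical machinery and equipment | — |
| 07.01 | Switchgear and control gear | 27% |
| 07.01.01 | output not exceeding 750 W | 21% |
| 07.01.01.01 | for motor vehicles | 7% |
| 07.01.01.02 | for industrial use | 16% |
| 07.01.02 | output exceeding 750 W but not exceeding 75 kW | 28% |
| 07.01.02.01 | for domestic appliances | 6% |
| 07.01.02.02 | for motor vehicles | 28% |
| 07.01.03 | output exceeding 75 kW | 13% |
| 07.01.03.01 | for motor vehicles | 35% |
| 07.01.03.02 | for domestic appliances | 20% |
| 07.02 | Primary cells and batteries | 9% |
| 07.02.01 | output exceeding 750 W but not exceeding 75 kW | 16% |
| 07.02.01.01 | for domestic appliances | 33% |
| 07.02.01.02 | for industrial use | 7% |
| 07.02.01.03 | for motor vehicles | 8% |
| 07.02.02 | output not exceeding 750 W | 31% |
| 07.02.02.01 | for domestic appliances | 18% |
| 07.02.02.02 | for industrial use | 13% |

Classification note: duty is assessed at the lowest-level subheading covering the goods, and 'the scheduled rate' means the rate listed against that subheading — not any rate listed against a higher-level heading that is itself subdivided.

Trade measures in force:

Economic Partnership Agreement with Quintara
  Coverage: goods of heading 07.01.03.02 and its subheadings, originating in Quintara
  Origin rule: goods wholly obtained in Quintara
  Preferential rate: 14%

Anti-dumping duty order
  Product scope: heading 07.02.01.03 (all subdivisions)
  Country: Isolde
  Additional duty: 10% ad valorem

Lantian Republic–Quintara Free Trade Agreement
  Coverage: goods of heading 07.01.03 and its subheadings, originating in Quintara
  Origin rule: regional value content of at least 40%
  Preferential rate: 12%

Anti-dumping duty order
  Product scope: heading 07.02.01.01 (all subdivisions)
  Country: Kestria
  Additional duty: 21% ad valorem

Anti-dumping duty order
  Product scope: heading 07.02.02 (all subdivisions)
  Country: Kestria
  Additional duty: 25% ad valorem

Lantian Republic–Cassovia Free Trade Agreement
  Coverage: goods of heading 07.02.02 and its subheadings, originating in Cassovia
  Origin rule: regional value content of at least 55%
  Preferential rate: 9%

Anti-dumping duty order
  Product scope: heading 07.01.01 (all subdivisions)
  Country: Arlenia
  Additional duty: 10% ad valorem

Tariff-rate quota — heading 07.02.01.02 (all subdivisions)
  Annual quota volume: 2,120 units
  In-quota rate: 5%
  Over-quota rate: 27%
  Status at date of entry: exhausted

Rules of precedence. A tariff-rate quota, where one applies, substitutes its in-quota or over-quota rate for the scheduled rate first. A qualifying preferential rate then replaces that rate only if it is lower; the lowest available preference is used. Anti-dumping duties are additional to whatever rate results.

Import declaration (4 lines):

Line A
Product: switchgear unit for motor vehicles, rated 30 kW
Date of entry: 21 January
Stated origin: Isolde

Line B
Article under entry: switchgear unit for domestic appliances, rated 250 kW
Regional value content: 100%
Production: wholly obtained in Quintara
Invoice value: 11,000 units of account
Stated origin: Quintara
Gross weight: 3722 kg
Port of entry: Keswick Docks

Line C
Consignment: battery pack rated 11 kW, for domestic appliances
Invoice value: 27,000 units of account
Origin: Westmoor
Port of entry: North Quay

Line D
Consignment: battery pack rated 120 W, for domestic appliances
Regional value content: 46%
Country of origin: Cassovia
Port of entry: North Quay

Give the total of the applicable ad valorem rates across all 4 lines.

91%

Line A: switchgear unit → 07.01; rated 30 kW → 07.01.02; for motor vehicles → 07.01.02.02. Scheduled 28%. No special measure applies. → 28%.
Line B: switchgear unit → 07.01; rated 250 kW → 07.01.03; for domestic appliances → 07.01.03.02. Scheduled 20%. Quintara agreement on 07.01.03.02: wholly obtained → 14% available; Quintara agreement on 07.01.03: RVC ≥ 40% → 12% available; preferential 12%. → 12%.
Line C: battery pack → 07.02; rated 11 kW → 07.02.01; for domestic appliances → 07.02.01.01. Scheduled 33%. No special measure applies. → 33%.
Line D: battery pack → 07.02; rated 120 W → 07.02.02; for domestic appliances → 07.02.02.01. Scheduled 18%. Cassovia agreement on 07.02.02: RVC < 55%. → 18%.
Sum: 28% + 12% + 33% + 18% = 91%.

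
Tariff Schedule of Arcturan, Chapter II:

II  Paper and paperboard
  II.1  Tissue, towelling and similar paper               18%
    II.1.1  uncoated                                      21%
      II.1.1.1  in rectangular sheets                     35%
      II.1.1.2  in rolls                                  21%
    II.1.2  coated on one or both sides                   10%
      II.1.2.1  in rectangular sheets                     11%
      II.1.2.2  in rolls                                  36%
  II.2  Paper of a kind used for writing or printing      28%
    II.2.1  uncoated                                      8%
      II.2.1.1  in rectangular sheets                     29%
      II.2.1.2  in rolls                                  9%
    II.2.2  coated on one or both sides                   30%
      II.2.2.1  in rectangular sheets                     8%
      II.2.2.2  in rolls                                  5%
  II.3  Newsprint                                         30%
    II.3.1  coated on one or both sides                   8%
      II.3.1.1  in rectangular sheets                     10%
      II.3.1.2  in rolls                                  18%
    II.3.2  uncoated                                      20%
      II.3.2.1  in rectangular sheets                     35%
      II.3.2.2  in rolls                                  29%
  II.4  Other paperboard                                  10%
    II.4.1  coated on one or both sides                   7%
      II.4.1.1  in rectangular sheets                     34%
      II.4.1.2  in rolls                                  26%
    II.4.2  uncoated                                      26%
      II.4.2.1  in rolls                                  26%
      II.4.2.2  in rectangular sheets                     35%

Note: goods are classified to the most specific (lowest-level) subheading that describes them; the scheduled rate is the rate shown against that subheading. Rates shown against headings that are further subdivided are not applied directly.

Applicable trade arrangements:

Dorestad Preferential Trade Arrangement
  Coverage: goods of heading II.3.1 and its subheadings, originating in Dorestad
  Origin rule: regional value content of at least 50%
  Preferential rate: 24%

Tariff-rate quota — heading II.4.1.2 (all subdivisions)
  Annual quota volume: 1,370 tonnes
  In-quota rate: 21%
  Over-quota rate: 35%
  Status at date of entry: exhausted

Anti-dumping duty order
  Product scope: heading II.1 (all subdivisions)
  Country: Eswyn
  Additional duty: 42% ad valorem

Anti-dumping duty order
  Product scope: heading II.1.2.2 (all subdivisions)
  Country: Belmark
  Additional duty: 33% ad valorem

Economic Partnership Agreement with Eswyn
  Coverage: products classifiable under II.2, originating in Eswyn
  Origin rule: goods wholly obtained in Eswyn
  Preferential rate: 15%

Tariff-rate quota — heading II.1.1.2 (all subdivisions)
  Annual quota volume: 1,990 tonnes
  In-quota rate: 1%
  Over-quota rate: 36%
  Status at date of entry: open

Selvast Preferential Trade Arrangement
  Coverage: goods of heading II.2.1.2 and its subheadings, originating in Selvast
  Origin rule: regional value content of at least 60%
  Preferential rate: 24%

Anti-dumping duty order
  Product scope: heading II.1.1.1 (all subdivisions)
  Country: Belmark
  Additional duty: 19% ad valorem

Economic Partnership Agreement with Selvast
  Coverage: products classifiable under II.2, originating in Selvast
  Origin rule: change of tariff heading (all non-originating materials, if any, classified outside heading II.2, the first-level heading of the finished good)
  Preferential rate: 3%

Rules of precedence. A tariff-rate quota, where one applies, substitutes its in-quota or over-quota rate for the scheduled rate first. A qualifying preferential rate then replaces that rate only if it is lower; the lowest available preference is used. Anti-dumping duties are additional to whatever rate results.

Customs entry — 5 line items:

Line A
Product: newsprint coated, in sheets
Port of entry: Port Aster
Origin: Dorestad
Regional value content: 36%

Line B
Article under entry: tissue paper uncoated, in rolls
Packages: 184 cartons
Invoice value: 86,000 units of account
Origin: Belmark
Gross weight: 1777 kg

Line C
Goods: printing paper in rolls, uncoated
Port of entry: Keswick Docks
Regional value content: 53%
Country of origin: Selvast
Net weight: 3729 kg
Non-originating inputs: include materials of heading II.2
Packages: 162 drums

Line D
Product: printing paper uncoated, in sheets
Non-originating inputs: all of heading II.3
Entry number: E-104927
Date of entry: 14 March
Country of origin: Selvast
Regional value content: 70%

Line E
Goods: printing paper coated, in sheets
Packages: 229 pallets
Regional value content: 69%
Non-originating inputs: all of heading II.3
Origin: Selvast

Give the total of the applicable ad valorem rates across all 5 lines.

26%

Line A: newsprint → II.3; coated → II.3.1; in sheets → II.3.1.1. Scheduled 10%. Dorestad agreement on II.3.1: RVC < 50%. → 10%.
Line B: tissue paper → II.1; uncoated → II.1.1; in rolls → II.1.1.2. Scheduled 21%. quota on II.1.1.2 open → in-quota 1%. → 1%.
Line C: printing paper → II.2; uncoated → II.2.1; in rolls → II.2.1.2. Scheduled 9%. Selvast agreement on II.2.1.2: RVC < 60%; Selvast agreement on II.2: CTH not met. → 9%.
Line D: printing paper → II.2; uncoated → II.2.1; in sheets → II.2.1.1. Scheduled 29%. Selvast agreement on II.2.1.2: II.2.1.1 not covered; Selvast agreement on II.2: CTH met → 3% available; preferential 3%. → 3%.
Line E: printing paper → II.2; coated → II.2.2; in sheets → II.2.2.1. Scheduled 8%. Selvast agreement on II.2.1.2: II.2.2.1 not covered; Selvast agreement on II.2: CTH met → 3% available; preferential 3%. → 3%.
Sum: 10% + 1% + 9% + 3% + 3% = 26%.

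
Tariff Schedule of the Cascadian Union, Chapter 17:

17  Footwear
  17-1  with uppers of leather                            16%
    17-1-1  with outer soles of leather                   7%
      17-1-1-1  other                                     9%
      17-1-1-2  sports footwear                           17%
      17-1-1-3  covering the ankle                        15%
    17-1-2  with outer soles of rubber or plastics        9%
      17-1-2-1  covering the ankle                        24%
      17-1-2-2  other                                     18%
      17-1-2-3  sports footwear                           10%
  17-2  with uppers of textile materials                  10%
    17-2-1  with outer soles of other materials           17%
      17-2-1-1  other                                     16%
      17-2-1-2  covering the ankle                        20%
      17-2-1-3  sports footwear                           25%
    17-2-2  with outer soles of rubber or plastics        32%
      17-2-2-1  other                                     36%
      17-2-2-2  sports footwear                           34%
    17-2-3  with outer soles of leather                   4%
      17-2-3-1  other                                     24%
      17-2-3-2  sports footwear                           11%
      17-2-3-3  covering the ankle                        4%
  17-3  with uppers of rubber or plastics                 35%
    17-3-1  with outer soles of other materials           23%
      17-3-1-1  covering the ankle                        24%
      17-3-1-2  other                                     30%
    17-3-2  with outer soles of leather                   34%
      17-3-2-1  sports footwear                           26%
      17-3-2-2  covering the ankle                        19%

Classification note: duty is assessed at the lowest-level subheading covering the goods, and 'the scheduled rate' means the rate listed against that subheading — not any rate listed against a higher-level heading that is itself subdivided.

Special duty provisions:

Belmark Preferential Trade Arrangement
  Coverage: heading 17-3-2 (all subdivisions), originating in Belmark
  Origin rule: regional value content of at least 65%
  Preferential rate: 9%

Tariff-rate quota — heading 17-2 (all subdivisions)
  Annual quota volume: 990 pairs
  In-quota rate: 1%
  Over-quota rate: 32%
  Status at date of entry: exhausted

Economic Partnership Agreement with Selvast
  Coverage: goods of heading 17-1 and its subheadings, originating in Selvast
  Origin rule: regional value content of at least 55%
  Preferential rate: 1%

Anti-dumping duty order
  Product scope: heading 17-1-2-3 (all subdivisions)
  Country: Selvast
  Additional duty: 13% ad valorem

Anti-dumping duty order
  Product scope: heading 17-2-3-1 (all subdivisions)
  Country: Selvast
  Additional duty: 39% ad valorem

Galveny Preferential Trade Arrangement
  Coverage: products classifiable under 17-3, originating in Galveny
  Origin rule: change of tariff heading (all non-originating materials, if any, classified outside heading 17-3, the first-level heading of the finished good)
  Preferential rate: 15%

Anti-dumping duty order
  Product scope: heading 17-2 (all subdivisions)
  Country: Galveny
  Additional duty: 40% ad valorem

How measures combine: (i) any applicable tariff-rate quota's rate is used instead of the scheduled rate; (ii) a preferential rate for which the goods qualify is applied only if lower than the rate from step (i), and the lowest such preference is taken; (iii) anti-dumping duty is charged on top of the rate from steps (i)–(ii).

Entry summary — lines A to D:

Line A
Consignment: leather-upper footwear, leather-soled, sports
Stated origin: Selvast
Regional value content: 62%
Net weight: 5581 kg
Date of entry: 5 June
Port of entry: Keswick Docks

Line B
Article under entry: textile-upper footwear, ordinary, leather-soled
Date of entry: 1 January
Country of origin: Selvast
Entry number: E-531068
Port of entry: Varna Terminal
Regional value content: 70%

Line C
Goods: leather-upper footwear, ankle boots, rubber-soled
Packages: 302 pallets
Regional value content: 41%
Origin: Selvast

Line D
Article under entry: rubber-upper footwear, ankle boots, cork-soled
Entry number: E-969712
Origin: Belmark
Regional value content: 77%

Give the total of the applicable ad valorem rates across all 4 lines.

120%

Line A: leather-upper → 17-1; leather-soled → 17-1-1; sports → 17-1-1-2. Scheduled 17%. Selvast agreement on 17-1: RVC ≥ 55% → 1% available; preferential 1%. → 1%.
Line B: textile-upper → 17-2; leather-soled → 17-2-3; ordinary → 17-2-3-1. Scheduled 24%. quota on 17-2 exhausted → over-quota 32%; Selvast agreement on 17-1: 17-2-3-1 not covered; anti-dumping (Selvast, 17-2-3-1): +39%; total 32% + 39% = 71%. → 71%.
Line C: leather-upper → 17-1; rubber-soled → 17-1-2; ankle boots → 17-1-2-1. Scheduled 24%. Selvast agreement on 17-1: RVC < 55%. → 24%.
Line D: rubber-upper → 17-3; cork-soled → 17-3-1; ankle boots → 17-3-1-1. Scheduled 24%. Belmark agreement on 17-3-2: 17-3-1-1 not covered. → 24%.
Sum: 1% + 71% + 24% + 24% = 120%.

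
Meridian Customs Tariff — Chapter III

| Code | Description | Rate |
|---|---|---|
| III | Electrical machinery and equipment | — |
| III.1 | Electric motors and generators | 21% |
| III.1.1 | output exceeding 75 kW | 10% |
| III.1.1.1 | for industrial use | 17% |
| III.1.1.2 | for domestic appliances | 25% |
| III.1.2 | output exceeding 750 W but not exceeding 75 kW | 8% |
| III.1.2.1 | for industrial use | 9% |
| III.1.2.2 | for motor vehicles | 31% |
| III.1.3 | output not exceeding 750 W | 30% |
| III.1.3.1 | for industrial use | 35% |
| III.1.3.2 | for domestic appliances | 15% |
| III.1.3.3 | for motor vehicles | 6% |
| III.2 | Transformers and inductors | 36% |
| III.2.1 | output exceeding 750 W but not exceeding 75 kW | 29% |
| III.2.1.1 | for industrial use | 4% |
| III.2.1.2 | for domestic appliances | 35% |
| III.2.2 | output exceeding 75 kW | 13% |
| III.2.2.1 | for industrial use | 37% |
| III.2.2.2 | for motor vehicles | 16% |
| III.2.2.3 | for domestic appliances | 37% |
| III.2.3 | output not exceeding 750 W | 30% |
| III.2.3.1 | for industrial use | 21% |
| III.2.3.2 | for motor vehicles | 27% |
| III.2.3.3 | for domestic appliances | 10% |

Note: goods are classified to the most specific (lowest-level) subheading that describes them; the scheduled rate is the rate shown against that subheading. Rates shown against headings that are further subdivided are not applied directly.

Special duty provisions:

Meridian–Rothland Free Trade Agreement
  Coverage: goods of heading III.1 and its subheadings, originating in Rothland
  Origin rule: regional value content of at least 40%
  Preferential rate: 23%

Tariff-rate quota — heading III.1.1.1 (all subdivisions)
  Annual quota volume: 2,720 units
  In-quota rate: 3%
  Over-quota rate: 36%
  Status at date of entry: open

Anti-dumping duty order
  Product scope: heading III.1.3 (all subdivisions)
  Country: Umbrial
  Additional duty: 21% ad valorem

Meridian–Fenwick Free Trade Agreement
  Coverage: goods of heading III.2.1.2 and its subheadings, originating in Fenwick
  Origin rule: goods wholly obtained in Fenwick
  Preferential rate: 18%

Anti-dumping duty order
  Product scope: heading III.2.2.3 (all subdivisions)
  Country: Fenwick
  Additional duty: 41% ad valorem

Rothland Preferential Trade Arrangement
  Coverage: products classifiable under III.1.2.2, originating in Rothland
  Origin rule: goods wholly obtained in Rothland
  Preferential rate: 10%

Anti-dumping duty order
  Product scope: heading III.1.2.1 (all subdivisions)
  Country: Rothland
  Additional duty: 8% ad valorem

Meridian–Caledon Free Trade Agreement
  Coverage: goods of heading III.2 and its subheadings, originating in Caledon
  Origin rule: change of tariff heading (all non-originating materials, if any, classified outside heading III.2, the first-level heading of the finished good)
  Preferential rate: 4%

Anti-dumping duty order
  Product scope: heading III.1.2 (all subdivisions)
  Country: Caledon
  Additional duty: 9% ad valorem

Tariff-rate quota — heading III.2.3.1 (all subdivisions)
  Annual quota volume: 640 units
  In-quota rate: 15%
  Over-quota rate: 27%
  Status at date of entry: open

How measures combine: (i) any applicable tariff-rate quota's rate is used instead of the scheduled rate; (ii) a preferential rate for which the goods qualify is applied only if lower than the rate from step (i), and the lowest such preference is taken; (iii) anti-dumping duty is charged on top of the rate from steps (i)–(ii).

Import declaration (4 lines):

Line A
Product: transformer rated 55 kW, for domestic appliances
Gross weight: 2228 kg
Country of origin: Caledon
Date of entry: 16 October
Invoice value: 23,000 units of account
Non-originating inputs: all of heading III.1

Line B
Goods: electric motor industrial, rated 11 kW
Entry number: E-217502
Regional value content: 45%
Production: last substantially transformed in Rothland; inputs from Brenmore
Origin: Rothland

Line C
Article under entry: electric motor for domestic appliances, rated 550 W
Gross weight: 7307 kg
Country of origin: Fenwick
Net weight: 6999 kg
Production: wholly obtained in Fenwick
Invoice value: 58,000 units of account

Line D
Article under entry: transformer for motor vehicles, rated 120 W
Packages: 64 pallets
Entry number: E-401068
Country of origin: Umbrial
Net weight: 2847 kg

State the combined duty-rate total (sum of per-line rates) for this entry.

Line A: transformer → III.2; rated 55 kW → III.2.1; for domestic appliances → III.2.1.2. Scheduled 35%. Caledon agreement on III.2: CTH met → 4% available; preferential 4%. → 4%.
Line B: electric motor → III.1; rated 11 kW → III.1.2; industrial → III.1.2.1. Scheduled 9%. Rothland agreement on III.1: RVC ≥ 40% → 23% available; Rothland agreement on III.1.2.2: III.1.2.1 not covered; preference 23% not lower than 9% → no reduction; anti-dumping (Rothland, III.1.2.1): +8%; total 9% + 8% = 17%. → 17%.
Line C: electric motor → III.1; rated 550 W → III.1.3; for domestic appliances → III.1.3.2. Scheduled 15%. Fenwick agreement on III.2.1.2: III.1.3.2 not covered. → 15%.
Line D: transformer → III.2; rated 120 W → III.2.3; for motor vehicles → III.2.3.2. Scheduled 27%. No special measure applies. → 27%.
Sum: 4% + 17% + 15% + 27% = 63%.

63%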